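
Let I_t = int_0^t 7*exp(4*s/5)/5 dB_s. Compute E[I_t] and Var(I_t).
E[I_t] = 0; Var(I_t) = 49*exp(8*t/5)/40 - 49/40

The Itô integral of a deterministic integrand f(s) has mean 0 because each increment f(s) * (B_{s+ds} - B_s) has mean 0. By the Itô isometry:
  Var( int_0^t f(s) dB_s ) = E[ (int_0^t f(s) dB_s)^2 ] = int_0^t f(s)^2 ds.
Here f(s) = 7*exp(4*s/5)/5, so f(s)^2 = 49*exp(8*s/5)/25. Integrate:
  int_0^t (49*exp(8*s/5)/25) ds = 49*exp(8*t/5)/40 - 49/40.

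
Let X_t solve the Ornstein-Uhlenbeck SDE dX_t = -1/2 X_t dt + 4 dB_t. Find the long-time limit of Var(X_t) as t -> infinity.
lim Var(X_t) = 16

The OU SDE dX = -theta X dt + sigma dB admits the integrating factor exp(theta t): d(exp(theta t) X_t) = sigma exp(theta t) dB_t. Integrating from 0 to t gives X_t = x_0 * exp(-theta t) + sigma * int_0^t exp(-theta (t-s)) dB_s for any initial x_0. The Itô integral has variance (by the Itô isometry) sigma^2 * int_0^t exp(-2 theta (t - s)) ds = sigma^2 * (1 - exp(-2 theta t)) / (2 theta), independent of x_0.
With theta = 1/2, sigma = 4:
  Var(X_t) = (4)^2 * (1 - exp(-2*1/2 t)) / (2 * 1/2) = 16 - 16*exp(-t).
As t -> infinity, exp(-2*1/2 t) -> 0, so the stationary variance is sigma^2 / (2 theta) = 16.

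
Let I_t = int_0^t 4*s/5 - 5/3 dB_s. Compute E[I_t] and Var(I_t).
E[I_t] = 0; Var(I_t) = t*(48*t^2 - 300*t + 625)/225

The Itô integral of a deterministic integrand f(s) has mean 0 because each increment f(s) * (B_{s+ds} - B_s) has mean 0. By the Itô isometry:
  Var( int_0^t f(s) dB_s ) = E[ (int_0^t f(s) dB_s)^2 ] = int_0^t f(s)^2 ds.
Here f(s) = 4*s/5 - 5/3, so f(s)^2 = (12*s - 25)^2/225. Integrate:
  int_0^t ((12*s - 25)^2/225) ds = t*(48*t^2 - 300*t + 625)/225.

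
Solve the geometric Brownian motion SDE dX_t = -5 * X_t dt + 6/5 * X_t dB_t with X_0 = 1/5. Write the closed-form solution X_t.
X_t = 1/5 * exp((-143/25) * t + (6/5) * B_t)

For GBM dX = mu X dt + sigma X dB with X_0 = x_0, apply Itô to Y = log X: dY = (mu - sigma^2/2) dt + sigma dB, so Y_t = log(x_0) + (mu - sigma^2/2) t + sigma B_t and hence X_t = x_0 * exp((mu - sigma^2/2) t + sigma B_t).
With mu = -5, sigma = 6/5, x_0 = 1/5, this gives:
  X_t = 1/5 * exp((-143/25) * t + (6/5) * B_t).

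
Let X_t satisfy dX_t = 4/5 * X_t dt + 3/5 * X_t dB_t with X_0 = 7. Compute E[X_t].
E[X_t] = 7*exp(4*t/5)

For GBM dX = mu X dt + sigma X dB with X_0 = x_0, apply Itô to Y = log X: dY = (mu - sigma^2/2) dt + sigma dB, so Y_t = log(x_0) + (mu - sigma^2/2) t + sigma B_t and hence X_t = x_0 * exp((mu - sigma^2/2) t + sigma B_t).
With mu = 4/5, sigma = 3/5, x_0 = 7, this gives:
  X_t = 7 * exp((31/50) * t + (3/5) * B_t).
Since sigma*B_t ~ Normal(0, sigma^2 t), E[exp(sigma*B_t)] = exp(sigma^2 t / 2); so E[X_t] = x_0 * exp((mu - sigma^2/2) t) * exp(sigma^2 t / 2) = x_0 * exp(mu t) = 7*exp(4*t/5).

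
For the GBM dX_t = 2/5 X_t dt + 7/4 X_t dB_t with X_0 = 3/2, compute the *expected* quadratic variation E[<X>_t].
E[<X>_t] = 735*exp(309*t/80)/412 - 735/412

<X>_t = int_0^t ((7/4) * X_s)^2 ds. Taking expectation inside the integral: E[<X>_t] = (7/4)^2 * int_0^t E[X_s^2] ds. For GBM, E[X_s^2] = x_0^2 * exp((2 mu + sigma^2) s). Integrating:
  E[<X>_t] = (7/4)^2 * (3/2)^2 * (exp((2*(2/5) + (7/4)^2) t) - 1) / (2*(2/5) + (7/4)^2)
           = (7/4)^2 * (3/2)^2 * (exp((309/80) t) - 1) / (309/80) = 735*exp(309*t/80)/412 - 735/412.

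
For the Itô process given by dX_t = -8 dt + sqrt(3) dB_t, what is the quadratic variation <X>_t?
<X>_t = 3*t

For an Itô process dX_t = a(t) dt + b(t) dB_t, the quadratic variation is <X>_t = int_0^t b(s)^2 ds (the drift term does not contribute). Here b(s) = sqrt(3), so
  b(s)^2 = 3.
Integrating from 0 to t:
  <X>_t = int_0^t (3) ds = 3*t.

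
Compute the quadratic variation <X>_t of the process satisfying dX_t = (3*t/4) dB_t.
<X>_t = 3*t^3/16

For an Itô process dX_t = a(t) dt + b(t) dB_t, the quadratic variation is <X>_t = int_0^t b(s)^2 ds (the drift term does not contribute). Here b(s) = 3*s/4, so
  b(s)^2 = 9*s^2/16.
Integrating from 0 to t:
  <X>_t = int_0^t (9*s^2/16) ds = 3*t^3/16.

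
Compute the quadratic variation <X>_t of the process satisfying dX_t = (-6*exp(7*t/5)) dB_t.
<X>_t = 90*exp(14*t/5)/7 - 90/7

For an Itô process dX_t = a(t) dt + b(t) dB_t, the quadratic variation is <X>_t = int_0^t b(s)^2 ds (the drift term does not contribute). Here b(s) = -6*exp(7*s/5), so
  b(s)^2 = 36*exp(14*s/5).
Integrating from 0 to t:
  <X>_t = int_0^t (36*exp(14*s/5)) ds = 90*exp(14*t/5)/7 - 90/7.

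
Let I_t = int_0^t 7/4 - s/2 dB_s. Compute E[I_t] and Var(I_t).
E[I_t] = 0; Var(I_t) = t*(4*t^2 - 42*t + 147)/48

The Itô integral of a deterministic integrand f(s) has mean 0 because each increment f(s) * (B_{s+ds} - B_s) has mean 0. By the Itô isometry:
  Var( int_0^t f(s) dB_s ) = E[ (int_0^t f(s) dB_s)^2 ] = int_0^t f(s)^2 ds.
Here f(s) = 7/4 - s/2, so f(s)^2 = (2*s - 7)^2/16. Integrate:
  int_0^t ((2*s - 7)^2/16) ds = t*(4*t^2 - 42*t + 147)/48.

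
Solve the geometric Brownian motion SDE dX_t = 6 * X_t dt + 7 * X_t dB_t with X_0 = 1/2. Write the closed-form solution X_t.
X_t = 1/2 * exp((-37/2) * t + (7) * B_t)

For GBM dX = mu X dt + sigma X dB with X_0 = x_0, apply Itô to Y = log X: dY = (mu - sigma^2/2) dt + sigma dB, so Y_t = log(x_0) + (mu - sigma^2/2) t + sigma B_t and hence X_t = x_0 * exp((mu - sigma^2/2) t + sigma B_t).
With mu = 6, sigma = 7, x_0 = 1/2, this gives:
  X_t = 1/2 * exp((-37/2) * t + (7) * B_t).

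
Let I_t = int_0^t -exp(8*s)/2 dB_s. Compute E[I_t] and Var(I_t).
E[I_t] = 0; Var(I_t) = exp(16*t)/64 - 1/64

The Itô integral of a deterministic integrand f(s) has mean 0 because each increment f(s) * (B_{s+ds} - B_s) has mean 0. By the Itô isometry:
  Var( int_0^t f(s) dB_s ) = E[ (int_0^t f(s) dB_s)^2 ] = int_0^t f(s)^2 ds.
Here f(s) = -exp(8*s)/2, so f(s)^2 = exp(16*s)/4. Integrate:
  int_0^t (exp(16*s)/4) ds = exp(16*t)/64 - 1/64.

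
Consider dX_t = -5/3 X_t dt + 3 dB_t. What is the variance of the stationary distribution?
lim Var(X_t) = 27/10

The OU SDE dX = -theta X dt + sigma dB admits the integrating factor exp(theta t): d(exp(theta t) X_t) = sigma exp(theta t) dB_t. Integrating from 0 to t gives X_t = x_0 * exp(-theta t) + sigma * int_0^t exp(-theta (t-s)) dB_s for any initial x_0. The Itô integral has variance (by the Itô isometry) sigma^2 * int_0^t exp(-2 theta (t - s)) ds = sigma^2 * (1 - exp(-2 theta t)) / (2 theta), independent of x_0.
With theta = 5/3, sigma = 3:
  Var(X_t) = (3)^2 * (1 - exp(-2*5/3 t)) / (2 * 5/3) = 27/10 - 27*exp(-10*t/3)/10.
As t -> infinity, exp(-2*5/3 t) -> 0, so the stationary variance is sigma^2 / (2 theta) = 27/10.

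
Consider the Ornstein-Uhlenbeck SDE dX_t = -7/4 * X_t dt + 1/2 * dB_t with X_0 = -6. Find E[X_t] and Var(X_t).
E[X_t] = -6*exp(-7*t/4); Var(X_t) = 1/14 - exp(-7*t/2)/14

The OU SDE dX = -theta X dt + sigma dB admits the integrating factor exp(theta t): d(exp(theta t) X_t) = sigma exp(theta t) dB_t. Integrating from 0 to t:
  X_t = x_0 * exp(-theta t) + sigma * int_0^t exp(-theta (t-s)) dB_s.
The Itô integral has mean 0 and (by the Itô isometry) variance sigma^2 * int_0^t exp(-2 theta (t - s)) ds = sigma^2 * (1 - exp(-2 theta t)) / (2 theta).
With theta = 7/4, sigma = 1/2, x_0 = -6:
  E[X_t] = -6 * exp(-7/4 t) = -6*exp(-7*t/4)
  Var(X_t) = (1/2)^2 * (1 - exp(-2*7/4 t)) / (2 * 7/4) = 1/14 - exp(-7*t/2)/14.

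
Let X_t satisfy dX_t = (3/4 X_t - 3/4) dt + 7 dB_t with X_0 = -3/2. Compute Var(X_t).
Var(X_t) = 98*exp(3*t/2)/3 - 98/3

The variance V(t) = Var(X_t) satisfies V'(t) = 2 a V(t) + c^2 with V(0) = 0 (drift coefficient is linear in X, diffusion is constant). With a = 3/4, c = 7, the solution is
  V(t) = (c^2 / (2 a)) * (exp(2 a t) - 1)
       = (7^2 / (2*(3/4))) * (exp((3/2) t) - 1)
       = 98*exp(3*t/2)/3 - 98/3.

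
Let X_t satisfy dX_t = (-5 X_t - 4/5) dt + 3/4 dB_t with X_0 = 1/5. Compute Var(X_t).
Var(X_t) = 9/160 - 9*exp(-10*t)/160

The variance V(t) = Var(X_t) satisfies V'(t) = 2 a V(t) + c^2 with V(0) = 0 (drift coefficient is linear in X, diffusion is constant). With a = -5, c = 3/4, the solution is
  V(t) = (c^2 / (2 a)) * (exp(2 a t) - 1)
       = ((3/4)^2 / (2*(-5))) * (exp((-10) t) - 1)
       = 9/160 - 9*exp(-10*t)/160.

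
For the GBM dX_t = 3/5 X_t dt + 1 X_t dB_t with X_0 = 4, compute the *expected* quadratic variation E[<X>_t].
E[<X>_t] = 80*exp(11*t/5)/11 - 80/11

<X>_t = int_0^t (1 * X_s)^2 ds. Taking expectation inside the integral: E[<X>_t] = 1^2 * int_0^t E[X_s^2] ds. For GBM, E[X_s^2] = x_0^2 * exp((2 mu + sigma^2) s). Integrating:
  E[<X>_t] = 1^2 * 4^2 * (exp((2*(3/5) + 1^2) t) - 1) / (2*(3/5) + 1^2)
           = 1^2 * 4^2 * (exp((11/5) t) - 1) / (11/5) = 80*exp(11*t/5)/11 - 80/11.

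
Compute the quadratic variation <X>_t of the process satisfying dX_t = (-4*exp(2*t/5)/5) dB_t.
<X>_t = 4*exp(4*t/5)/5 - 4/5

For an Itô process dX_t = a(t) dt + b(t) dB_t, the quadratic variation is <X>_t = int_0^t b(s)^2 ds (the drift term does not contribute). Here b(s) = -4*exp(2*s/5)/5, so
  b(s)^2 = 16*exp(4*s/5)/25.
Integrating from 0 to t:
  <X>_t = int_0^t (16*exp(4*s/5)/25) ds = 4*exp(4*t/5)/5 - 4/5.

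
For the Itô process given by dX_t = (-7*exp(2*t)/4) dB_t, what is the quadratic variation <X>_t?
<X>_t = 49*exp(4*t)/64 - 49/64

For an Itô process dX_t = a(t) dt + b(t) dB_t, the quadratic variation is <X>_t = int_0^t b(s)^2 ds (the drift term does not contribute). Here b(s) = -7*exp(2*s)/4, so
  b(s)^2 = 49*exp(4*s)/16.
Integrating from 0 to t:
  <X>_t = int_0^t (49*exp(4*s)/16) ds = 49*exp(4*t)/64 - 49/64.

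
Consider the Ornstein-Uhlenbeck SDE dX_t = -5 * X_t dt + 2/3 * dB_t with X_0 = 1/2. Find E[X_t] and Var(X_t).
E[X_t] = exp(-5*t)/2; Var(X_t) = 2/45 - 2*exp(-10*t)/45

The OU SDE dX = -theta X dt + sigma dB admits the integrating factor exp(theta t): d(exp(theta t) X_t) = sigma exp(theta t) dB_t. Integrating from 0 to t:
  X_t = x_0 * exp(-theta t) + sigma * int_0^t exp(-theta (t-s)) dB_s.
The Itô integral has mean 0 and (by the Itô isometry) variance sigma^2 * int_0^t exp(-2 theta (t - s)) ds = sigma^2 * (1 - exp(-2 theta t)) / (2 theta).
With theta = 5, sigma = 2/3, x_0 = 1/2:
  E[X_t] = 1/2 * exp(-5 t) = exp(-5*t)/2
  Var(X_t) = (2/3)^2 * (1 - exp(-2*5 t)) / (2 * 5) = 2/45 - 2*exp(-10*t)/45.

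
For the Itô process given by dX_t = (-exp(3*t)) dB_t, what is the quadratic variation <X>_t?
<X>_t = exp(6*t)/6 - 1/6

For an Itô process dX_t = a(t) dt + b(t) dB_t, the quadratic variation is <X>_t = int_0^t b(s)^2 ds (the drift term does not contribute). Here b(s) = -exp(3*s), so
  b(s)^2 = exp(6*s).
Integrating from 0 to t:
  <X>_t = int_0^t (exp(6*s)) ds = exp(6*t)/6 - 1/6.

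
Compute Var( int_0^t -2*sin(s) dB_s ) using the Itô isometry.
Var = 2*t - sin(2*t)

The Itô integral of a deterministic integrand f(s) has mean 0 because each increment f(s) * (B_{s+ds} - B_s) has mean 0. By the Itô isometry:
  Var( int_0^t f(s) dB_s ) = E[ (int_0^t f(s) dB_s)^2 ] = int_0^t f(s)^2 ds.
Here f(s) = -2*sin(s), so f(s)^2 = 4*sin(s)^2. Integrate:
  int_0^t (4*sin(s)^2) ds = 2*t - sin(2*t).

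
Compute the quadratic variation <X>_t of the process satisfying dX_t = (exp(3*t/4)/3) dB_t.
<X>_t = 2*exp(3*t/2)/27 - 2/27

For an Itô process dX_t = a(t) dt + b(t) dB_t, the quadratic variation is <X>_t = int_0^t b(s)^2 ds (the drift term does not contribute). Here b(s) = exp(3*s/4)/3, so
  b(s)^2 = exp(3*s/2)/9.
Integrating from 0 to t:
  <X>_t = int_0^t (exp(3*s/2)/9) ds = 2*exp(3*t/2)/27 - 2/27.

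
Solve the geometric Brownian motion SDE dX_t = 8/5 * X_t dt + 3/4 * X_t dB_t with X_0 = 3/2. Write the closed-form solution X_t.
X_t = 3/2 * exp((211/160) * t + (3/4) * B_t)

For GBM dX = mu X dt + sigma X dB with X_0 = x_0, apply Itô to Y = log X: dY = (mu - sigma^2/2) dt + sigma dB, so Y_t = log(x_0) + (mu - sigma^2/2) t + sigma B_t and hence X_t = x_0 * exp((mu - sigma^2/2) t + sigma B_t).
With mu = 8/5, sigma = 3/4, x_0 = 3/2, this gives:
  X_t = 3/2 * exp((211/160) * t + (3/4) * B_t).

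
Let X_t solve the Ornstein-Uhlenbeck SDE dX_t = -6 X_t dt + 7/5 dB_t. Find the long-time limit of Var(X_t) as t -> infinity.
lim Var(X_t) = 49/300

The OU SDE dX = -theta X dt + sigma dB admits the integrating factor exp(theta t): d(exp(theta t) X_t) = sigma exp(theta t) dB_t. Integrating from 0 to t gives X_t = x_0 * exp(-theta t) + sigma * int_0^t exp(-theta (t-s)) dB_s for any initial x_0. The Itô integral has variance (by the Itô isometry) sigma^2 * int_0^t exp(-2 theta (t - s)) ds = sigma^2 * (1 - exp(-2 theta t)) / (2 theta), independent of x_0.
With theta = 6, sigma = 7/5:
  Var(X_t) = (7/5)^2 * (1 - exp(-2*6 t)) / (2 * 6) = 49/300 - 49*exp(-12*t)/300.
As t -> infinity, exp(-2*6 t) -> 0, so the stationary variance is sigma^2 / (2 theta) = 49/300.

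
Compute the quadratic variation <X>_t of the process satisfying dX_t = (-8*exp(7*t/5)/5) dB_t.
<X>_t = 32*exp(14*t/5)/35 - 32/35

For an Itô process dX_t = a(t) dt + b(t) dB_t, the quadratic variation is <X>_t = int_0^t b(s)^2 ds (the drift term does not contribute). Here b(s) = -8*exp(7*s/5)/5, so
  b(s)^2 = 64*exp(14*s/5)/25.
Integrating from 0 to t:
  <X>_t = int_0^t (64*exp(14*s/5)/25) ds = 32*exp(14*t/5)/35 - 32/35.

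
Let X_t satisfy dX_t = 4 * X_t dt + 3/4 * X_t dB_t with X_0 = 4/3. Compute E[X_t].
E[X_t] = 4*exp(4*t)/3

For GBM dX = mu X dt + sigma X dB with X_0 = x_0, apply Itô to Y = log X: dY = (mu - sigma^2/2) dt + sigma dB, so Y_t = log(x_0) + (mu - sigma^2/2) t + sigma B_t and hence X_t = x_0 * exp((mu - sigma^2/2) t + sigma B_t).
With mu = 4, sigma = 3/4, x_0 = 4/3, this gives:
  X_t = 4/3 * exp((119/32) * t + (3/4) * B_t).
Since sigma*B_t ~ Normal(0, sigma^2 t), E[exp(sigma*B_t)] = exp(sigma^2 t / 2); so E[X_t] = x_0 * exp((mu - sigma^2/2) t) * exp(sigma^2 t / 2) = x_0 * exp(mu t) = 4*exp(4*t)/3.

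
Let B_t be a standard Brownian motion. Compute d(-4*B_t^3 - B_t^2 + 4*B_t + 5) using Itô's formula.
d(-4*B_t^3 - B_t^2 + 4*B_t + 5) = (-12*B_t - 1) dt + (-12*B_t^2 - 2*B_t + 4) dB_t

Itô's formula for f(B_t) gives d f(B_t) = f'(B_t) dB_t + (1/2) f''(B_t) dt. Compute derivatives of f(x) = -4*x^3 - x^2 + 4*x + 5:
  f'(x)  = -12*x^2 - 2*x + 4
  f''(x) = -24*x - 2
Substitute x = B_t and multiply the f'' term by 1/2:
  drift     = (1/2) * (-24*x - 2) evaluated at B_t = -12*B_t - 1
  diffusion = (-12*x^2 - 2*x + 4) evaluated at B_t = -12*B_t^2 - 2*B_t + 4
Therefore d(-4*B_t^3 - B_t^2 + 4*B_t + 5) = (-12*B_t - 1) dt + (-12*B_t^2 - 2*B_t + 4) dB_t.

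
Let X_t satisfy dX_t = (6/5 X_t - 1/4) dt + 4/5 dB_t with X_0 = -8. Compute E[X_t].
E[X_t] = 5/24 - 197*exp(6*t/5)/24

Taking expectations and using E[dB_t] = 0, the mean m(t) = E[X_t] satisfies the ODE m'(t) = a m(t) + b with m(0) = x_0. With a = 6/5, b = -1/4, x_0 = -8, the solution is
  m(t) = x_0 * exp(a t) + (b/a) * (exp(a t) - 1)
       = (-8) * exp((6/5) t) + ((-1/4)/(6/5)) * (exp((6/5) t) - 1)
       = 5/24 - 197*exp(6*t/5)/24.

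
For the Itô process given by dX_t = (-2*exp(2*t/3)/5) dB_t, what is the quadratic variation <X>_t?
<X>_t = 3*exp(4*t/3)/25 - 3/25

For an Itô process dX_t = a(t) dt + b(t) dB_t, the quadratic variation is <X>_t = int_0^t b(s)^2 ds (the drift term does not contribute). Here b(s) = -2*exp(2*s/3)/5, so
  b(s)^2 = 4*exp(4*s/3)/25.
Integrating from 0 to t:
  <X>_t = int_0^t (4*exp(4*s/3)/25) ds = 3*exp(4*t/3)/25 - 3/25.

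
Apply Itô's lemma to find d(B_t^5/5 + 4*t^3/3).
d(B_t^5/5 + 4*t^3/3) = (2*B_t^3 + 4*t^2) dt + (B_t^4) dB_t

Itô's formula for f(t, x): d f(t, B_t) = (f_t + (1/2) f_xx) dt + f_x dB_t. Compute partials of f(t, x) = 4*t^3/3 + x^5/5:
  f_t(t,x)  = 4*t^2
  f_x(t,x)  = x^4
  f_xx(t,x) = 4*x^3
Assemble drift = f_t + (1/2) f_xx = 4*t^2 + 2*x^3 and diffusion = f_x = x^4. Substituting x = B_t:
  d(B_t^5/5 + 4*t^3/3) = (2*B_t^3 + 4*t^2) dt + (B_t^4) dB_t.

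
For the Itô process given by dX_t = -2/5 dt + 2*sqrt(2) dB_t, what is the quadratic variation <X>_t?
<X>_t = 8*t

For an Itô process dX_t = a(t) dt + b(t) dB_t, the quadratic variation is <X>_t = int_0^t b(s)^2 ds (the drift term does not contribute). Here b(s) = 2*sqrt(2), so
  b(s)^2 = 8.
Integrating from 0 to t:
  <X>_t = int_0^t (8) ds = 8*t.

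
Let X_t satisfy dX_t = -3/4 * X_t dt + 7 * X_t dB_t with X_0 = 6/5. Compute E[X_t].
E[X_t] = 6*exp(-3*t/4)/5

For GBM dX = mu X dt + sigma X dB with X_0 = x_0, apply Itô to Y = log X: dY = (mu - sigma^2/2) dt + sigma dB, so Y_t = log(x_0) + (mu - sigma^2/2) t + sigma B_t and hence X_t = x_0 * exp((mu - sigma^2/2) t + sigma B_t).
With mu = -3/4, sigma = 7, x_0 = 6/5, this gives:
  X_t = 6/5 * exp((-101/4) * t + (7) * B_t).
Since sigma*B_t ~ Normal(0, sigma^2 t), E[exp(sigma*B_t)] = exp(sigma^2 t / 2); so E[X_t] = x_0 * exp((mu - sigma^2/2) t) * exp(sigma^2 t / 2) = x_0 * exp(mu t) = 6*exp(-3*t/4)/5.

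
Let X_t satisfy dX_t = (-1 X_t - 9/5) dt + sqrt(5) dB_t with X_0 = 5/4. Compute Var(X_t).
Var(X_t) = 5/2 - 5*exp(-2*t)/2

The variance V(t) = Var(X_t) satisfies V'(t) = 2 a V(t) + c^2 with V(0) = 0 (drift coefficient is linear in X, diffusion is constant). With a = -1, c = sqrt(5), the solution is
  V(t) = (c^2 / (2 a)) * (exp(2 a t) - 1)
       = (sqrt(5)^2 / (2*(-1))) * (exp((-2) t) - 1)
       = 5/2 - 5*exp(-2*t)/2.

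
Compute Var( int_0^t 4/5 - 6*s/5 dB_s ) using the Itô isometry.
Var = 4*t*(3*t^2 - 6*t + 4)/25

The Itô integral of a deterministic integrand f(s) has mean 0 because each increment f(s) * (B_{s+ds} - B_s) has mean 0. By the Itô isometry:
  Var( int_0^t f(s) dB_s ) = E[ (int_0^t f(s) dB_s)^2 ] = int_0^t f(s)^2 ds.
Here f(s) = 4/5 - 6*s/5, so f(s)^2 = 4*(3*s - 2)^2/25. Integrate:
  int_0^t (4*(3*s - 2)^2/25) ds = 4*t*(3*t^2 - 6*t + 4)/25.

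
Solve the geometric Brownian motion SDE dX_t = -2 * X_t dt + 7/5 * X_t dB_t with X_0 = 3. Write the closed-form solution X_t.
X_t = 3 * exp((-149/50) * t + (7/5) * B_t)

For GBM dX = mu X dt + sigma X dB with X_0 = x_0, apply Itô to Y = log X: dY = (mu - sigma^2/2) dt + sigma dB, so Y_t = log(x_0) + (mu - sigma^2/2) t + sigma B_t and hence X_t = x_0 * exp((mu - sigma^2/2) t + sigma B_t).
With mu = -2, sigma = 7/5, x_0 = 3, this gives:
  X_t = 3 * exp((-149/50) * t + (7/5) * B_t).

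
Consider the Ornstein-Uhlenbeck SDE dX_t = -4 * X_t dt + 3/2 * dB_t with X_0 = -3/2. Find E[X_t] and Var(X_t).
E[X_t] = -3*exp(-4*t)/2; Var(X_t) = 9/32 - 9*exp(-8*t)/32

The OU SDE dX = -theta X dt + sigma dB admits the integrating factor exp(theta t): d(exp(theta t) X_t) = sigma exp(theta t) dB_t. Integrating from 0 to t:
  X_t = x_0 * exp(-theta t) + sigma * int_0^t exp(-theta (t-s)) dB_s.
The Itô integral has mean 0 and (by the Itô isometry) variance sigma^2 * int_0^t exp(-2 theta (t - s)) ds = sigma^2 * (1 - exp(-2 theta t)) / (2 theta).
With theta = 4, sigma = 3/2, x_0 = -3/2:
  E[X_t] = -3/2 * exp(-4 t) = -3*exp(-4*t)/2
  Var(X_t) = (3/2)^2 * (1 - exp(-2*4 t)) / (2 * 4) = 9/32 - 9*exp(-8*t)/32.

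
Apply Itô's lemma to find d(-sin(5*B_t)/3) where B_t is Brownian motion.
d(-sin(5*B_t)/3) = (25*sin(5*B_t)/6) dt + (-5*cos(5*B_t)/3) dB_t

Itô's formula for f(B_t) gives d f(B_t) = f'(B_t) dB_t + (1/2) f''(B_t) dt. Compute derivatives of f(x) = -sin(5*x)/3:
  f'(x)  = -5*cos(5*x)/3
  f''(x) = 25*sin(5*x)/3
Substitute x = B_t and multiply the f'' term by 1/2:
  drift     = (1/2) * (25*sin(5*x)/3) evaluated at B_t = 25*sin(5*B_t)/6
  diffusion = (-5*cos(5*x)/3) evaluated at B_t = -5*cos(5*B_t)/3
Therefore d(-sin(5*B_t)/3) = (25*sin(5*B_t)/6) dt + (-5*cos(5*B_t)/3) dB_t.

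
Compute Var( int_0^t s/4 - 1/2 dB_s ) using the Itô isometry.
Var = t*(t^2 - 6*t + 12)/48

The Itô integral of a deterministic integrand f(s) has mean 0 because each increment f(s) * (B_{s+ds} - B_s) has mean 0. By the Itô isometry:
  Var( int_0^t f(s) dB_s ) = E[ (int_0^t f(s) dB_s)^2 ] = int_0^t f(s)^2 ds.
Here f(s) = s/4 - 1/2, so f(s)^2 = (s - 2)^2/16. Integrate:
  int_0^t ((s - 2)^2/16) ds = t*(t^2 - 6*t + 12)/48.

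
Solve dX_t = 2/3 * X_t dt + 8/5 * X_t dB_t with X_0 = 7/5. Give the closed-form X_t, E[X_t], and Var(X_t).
X_t = 7/5 * exp((-46/75) t + (8/5) B_t); E[X_t] = 7*exp(2*t/3)/5; Var(X_t) = 49*(exp(64*t/25) - 1)*exp(4*t/3)/25

For GBM dX = mu X dt + sigma X dB with X_0 = x_0, apply Itô to Y = log X: dY = (mu - sigma^2/2) dt + sigma dB, so Y_t = log(x_0) + (mu - sigma^2/2) t + sigma B_t and hence X_t = x_0 * exp((mu - sigma^2/2) t + sigma B_t).
With mu = 2/3, sigma = 8/5, x_0 = 7/5, this gives:
  X_t = 7/5 * exp((-46/75) * t + (8/5) * B_t).
Since sigma*B_t ~ Normal(0, sigma^2 t), E[exp(sigma*B_t)] = exp(sigma^2 t / 2); so E[X_t] = x_0 * exp((mu - sigma^2/2) t) * exp(sigma^2 t / 2) = x_0 * exp(mu t) = 7*exp(2*t/3)/5.
Var(X_t) = E[X_t^2] - (E[X_t])^2 = x_0^2 * exp(2 mu t) * (exp(sigma^2 t) - 1) = 49*(exp(64*t/25) - 1)*exp(4*t/3)/25.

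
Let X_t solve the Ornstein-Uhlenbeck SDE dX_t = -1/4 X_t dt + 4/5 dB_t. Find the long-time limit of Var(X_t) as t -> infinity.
lim Var(X_t) = 32/25

The OU SDE dX = -theta X dt + sigma dB admits the integrating factor exp(theta t): d(exp(theta t) X_t) = sigma exp(theta t) dB_t. Integrating from 0 to t gives X_t = x_0 * exp(-theta t) + sigma * int_0^t exp(-theta (t-s)) dB_s for any initial x_0. The Itô integral has variance (by the Itô isometry) sigma^2 * int_0^t exp(-2 theta (t - s)) ds = sigma^2 * (1 - exp(-2 theta t)) / (2 theta), independent of x_0.
With theta = 1/4, sigma = 4/5:
  Var(X_t) = (4/5)^2 * (1 - exp(-2*1/4 t)) / (2 * 1/4) = 32/25 - 32*exp(-t/2)/25.
As t -> infinity, exp(-2*1/4 t) -> 0, so the stationary variance is sigma^2 / (2 theta) = 32/25.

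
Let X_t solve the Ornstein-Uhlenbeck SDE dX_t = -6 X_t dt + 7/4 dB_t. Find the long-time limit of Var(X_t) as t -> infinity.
lim Var(X_t) = 49/192

The OU SDE dX = -theta X dt + sigma dB admits the integrating factor exp(theta t): d(exp(theta t) X_t) = sigma exp(theta t) dB_t. Integrating from 0 to t gives X_t = x_0 * exp(-theta t) + sigma * int_0^t exp(-theta (t-s)) dB_s for any initial x_0. The Itô integral has variance (by the Itô isometry) sigma^2 * int_0^t exp(-2 theta (t - s)) ds = sigma^2 * (1 - exp(-2 theta t)) / (2 theta), independent of x_0.
With theta = 6, sigma = 7/4:
  Var(X_t) = (7/4)^2 * (1 - exp(-2*6 t)) / (2 * 6) = 49/192 - 49*exp(-12*t)/192.
As t -> infinity, exp(-2*6 t) -> 0, so the stationary variance is sigma^2 / (2 theta) = 49/192.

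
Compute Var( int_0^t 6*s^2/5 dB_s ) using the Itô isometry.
Var = 36*t^5/125

The Itô integral of a deterministic integrand f(s) has mean 0 because each increment f(s) * (B_{s+ds} - B_s) has mean 0. By the Itô isometry:
  Var( int_0^t f(s) dB_s ) = E[ (int_0^t f(s) dB_s)^2 ] = int_0^t f(s)^2 ds.
Here f(s) = 6*s^2/5, so f(s)^2 = 36*s^4/25. Integrate:
  int_0^t (36*s^4/25) ds = 36*t^5/125.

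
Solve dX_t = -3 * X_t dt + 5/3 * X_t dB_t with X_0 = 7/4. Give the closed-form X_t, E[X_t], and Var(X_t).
X_t = 7/4 * exp((-79/18) t + (5/3) B_t); E[X_t] = 7*exp(-3*t)/4; Var(X_t) = (49*exp(25*t/9) - 49)*exp(-6*t)/16

For GBM dX = mu X dt + sigma X dB with X_0 = x_0, apply Itô to Y = log X: dY = (mu - sigma^2/2) dt + sigma dB, so Y_t = log(x_0) + (mu - sigma^2/2) t + sigma B_t and hence X_t = x_0 * exp((mu - sigma^2/2) t + sigma B_t).
With mu = -3, sigma = 5/3, x_0 = 7/4, this gives:
  X_t = 7/4 * exp((-79/18) * t + (5/3) * B_t).
Since sigma*B_t ~ Normal(0, sigma^2 t), E[exp(sigma*B_t)] = exp(sigma^2 t / 2); so E[X_t] = x_0 * exp((mu - sigma^2/2) t) * exp(sigma^2 t / 2) = x_0 * exp(mu t) = 7*exp(-3*t)/4.
Var(X_t) = E[X_t^2] - (E[X_t])^2 = x_0^2 * exp(2 mu t) * (exp(sigma^2 t) - 1) = (49*exp(25*t/9) - 49)*exp(-6*t)/16.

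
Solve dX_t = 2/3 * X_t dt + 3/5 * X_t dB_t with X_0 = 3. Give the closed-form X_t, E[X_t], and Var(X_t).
X_t = 3 * exp((73/150) t + (3/5) B_t); E[X_t] = 3*exp(2*t/3); Var(X_t) = 9*(exp(9*t/25) - 1)*exp(4*t/3)

For GBM dX = mu X dt + sigma X dB with X_0 = x_0, apply Itô to Y = log X: dY = (mu - sigma^2/2) dt + sigma dB, so Y_t = log(x_0) + (mu - sigma^2/2) t + sigma B_t and hence X_t = x_0 * exp((mu - sigma^2/2) t + sigma B_t).
With mu = 2/3, sigma = 3/5, x_0 = 3, this gives:
  X_t = 3 * exp((73/150) * t + (3/5) * B_t).
Since sigma*B_t ~ Normal(0, sigma^2 t), E[exp(sigma*B_t)] = exp(sigma^2 t / 2); so E[X_t] = x_0 * exp((mu - sigma^2/2) t) * exp(sigma^2 t / 2) = x_0 * exp(mu t) = 3*exp(2*t/3).
Var(X_t) = E[X_t^2] - (E[X_t])^2 = x_0^2 * exp(2 mu t) * (exp(sigma^2 t) - 1) = 9*(exp(9*t/25) - 1)*exp(4*t/3).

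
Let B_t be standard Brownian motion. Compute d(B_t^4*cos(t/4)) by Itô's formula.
d(B_t^4*cos(t/4)) = (B_t^2*(-B_t^2*sin(t/4) + 24*cos(t/4))/4) dt + (4*B_t^3*cos(t/4)) dB_t

Itô's formula for f(t, x): d f(t, B_t) = (f_t + (1/2) f_xx) dt + f_x dB_t. Compute partials of f(t, x) = x^4*cos(t/4):
  f_t(t,x)  = -x^4*sin(t/4)/4
  f_x(t,x)  = 4*x^3*cos(t/4)
  f_xx(t,x) = 12*x^2*cos(t/4)
Assemble drift = f_t + (1/2) f_xx = x^2*(-x^2*sin(t/4) + 24*cos(t/4))/4 and diffusion = f_x = 4*x^3*cos(t/4). Substituting x = B_t:
  d(B_t^4*cos(t/4)) = (B_t^2*(-B_t^2*sin(t/4) + 24*cos(t/4))/4) dt + (4*B_t^3*cos(t/4)) dB_t.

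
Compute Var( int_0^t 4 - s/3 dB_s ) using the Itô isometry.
Var = t*(t^2 - 36*t + 432)/27

The Itô integral of a deterministic integrand f(s) has mean 0 because each increment f(s) * (B_{s+ds} - B_s) has mean 0. By the Itô isometry:
  Var( int_0^t f(s) dB_s ) = E[ (int_0^t f(s) dB_s)^2 ] = int_0^t f(s)^2 ds.
Here f(s) = 4 - s/3, so f(s)^2 = (s - 12)^2/9. Integrate:
  int_0^t ((s - 12)^2/9) ds = t*(t^2 - 36*t + 432)/27.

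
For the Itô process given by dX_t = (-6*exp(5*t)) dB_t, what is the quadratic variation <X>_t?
<X>_t = 18*exp(10*t)/5 - 18/5

For an Itô process dX_t = a(t) dt + b(t) dB_t, the quadratic variation is <X>_t = int_0^t b(s)^2 ds (the drift term does not contribute). Here b(s) = -6*exp(5*s), so
  b(s)^2 = 36*exp(10*s).
Integrating from 0 to t:
  <X>_t = int_0^t (36*exp(10*s)) ds = 18*exp(10*t)/5 - 18/5.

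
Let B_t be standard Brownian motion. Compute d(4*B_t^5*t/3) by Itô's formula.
d(4*B_t^5*t/3) = (4*B_t^3*(B_t^2 + 10*t)/3) dt + (20*B_t^4*t/3) dB_t

Itô's formula for f(t, x): d f(t, B_t) = (f_t + (1/2) f_xx) dt + f_x dB_t. Compute partials of f(t, x) = 4*t*x^5/3:
  f_t(t,x)  = 4*x^5/3
  f_x(t,x)  = 20*t*x^4/3
  f_xx(t,x) = 80*t*x^3/3
Assemble drift = f_t + (1/2) f_xx = 4*x^3*(10*t + x^2)/3 and diffusion = f_x = 20*t*x^4/3. Substituting x = B_t:
  d(4*B_t^5*t/3) = (4*B_t^3*(B_t^2 + 10*t)/3) dt + (20*B_t^4*t/3) dB_t.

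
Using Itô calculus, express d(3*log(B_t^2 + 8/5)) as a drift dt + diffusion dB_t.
d(3*log(B_t^2 + 8/5)) = (15*(8 - 5*B_t^2)/(5*B_t^2 + 8)^2) dt + (30*B_t/(5*B_t^2 + 8)) dB_t

Itô's formula for f(B_t) gives d f(B_t) = f'(B_t) dB_t + (1/2) f''(B_t) dt. Compute derivatives of f(x) = 3*log(x^2 + 8/5):
  f'(x)  = 30*x/(5*x^2 + 8)
  f''(x) = 30*(8 - 5*x^2)/(5*x^2 + 8)^2
Substitute x = B_t and multiply the f'' term by 1/2:
  drift     = (1/2) * (30*(8 - 5*x^2)/(5*x^2 + 8)^2) evaluated at B_t = 15*(8 - 5*B_t^2)/(5*B_t^2 + 8)^2
  diffusion = (30*x/(5*x^2 + 8)) evaluated at B_t = 30*B_t/(5*B_t^2 + 8)
Therefore d(3*log(B_t^2 + 8/5)) = (15*(8 - 5*B_t^2)/(5*B_t^2 + 8)^2) dt + (30*B_t/(5*B_t^2 + 8)) dB_t.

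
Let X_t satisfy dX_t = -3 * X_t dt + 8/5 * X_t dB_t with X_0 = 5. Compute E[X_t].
E[X_t] = 5*exp(-3*t)

For GBM dX = mu X dt + sigma X dB with X_0 = x_0, apply Itô to Y = log X: dY = (mu - sigma^2/2) dt + sigma dB, so Y_t = log(x_0) + (mu - sigma^2/2) t + sigma B_t and hence X_t = x_0 * exp((mu - sigma^2/2) t + sigma B_t).
With mu = -3, sigma = 8/5, x_0 = 5, this gives:
  X_t = 5 * exp((-107/25) * t + (8/5) * B_t).
Since sigma*B_t ~ Normal(0, sigma^2 t), E[exp(sigma*B_t)] = exp(sigma^2 t / 2); so E[X_t] = x_0 * exp((mu - sigma^2/2) t) * exp(sigma^2 t / 2) = x_0 * exp(mu t) = 5*exp(-3*t).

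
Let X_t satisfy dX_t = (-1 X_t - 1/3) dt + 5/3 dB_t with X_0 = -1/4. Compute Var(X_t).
Var(X_t) = 25/18 - 25*exp(-2*t)/18

The variance V(t) = Var(X_t) satisfies V'(t) = 2 a V(t) + c^2 with V(0) = 0 (drift coefficient is linear in X, diffusion is constant). With a = -1, c = 5/3, the solution is
  V(t) = (c^2 / (2 a)) * (exp(2 a t) - 1)
       = ((5/3)^2 / (2*(-1))) * (exp((-2) t) - 1)
       = 25/18 - 25*exp(-2*t)/18.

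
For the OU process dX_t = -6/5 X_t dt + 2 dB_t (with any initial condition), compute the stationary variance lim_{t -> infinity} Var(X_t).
lim Var(X_t) = 5/3

The OU SDE dX = -theta X dt + sigma dB admits the integrating factor exp(theta t): d(exp(theta t) X_t) = sigma exp(theta t) dB_t. Integrating from 0 to t gives X_t = x_0 * exp(-theta t) + sigma * int_0^t exp(-theta (t-s)) dB_s for any initial x_0. The Itô integral has variance (by the Itô isometry) sigma^2 * int_0^t exp(-2 theta (t - s)) ds = sigma^2 * (1 - exp(-2 theta t)) / (2 theta), independent of x_0.
With theta = 6/5, sigma = 2:
  Var(X_t) = (2)^2 * (1 - exp(-2*6/5 t)) / (2 * 6/5) = 5/3 - 5*exp(-12*t/5)/3.
As t -> infinity, exp(-2*6/5 t) -> 0, so the stationary variance is sigma^2 / (2 theta) = 5/3.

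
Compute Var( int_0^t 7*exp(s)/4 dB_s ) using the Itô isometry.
Var = 49*exp(2*t)/32 - 49/32

The Itô integral of a deterministic integrand f(s) has mean 0 because each increment f(s) * (B_{s+ds} - B_s) has mean 0. By the Itô isometry:
  Var( int_0^t f(s) dB_s ) = E[ (int_0^t f(s) dB_s)^2 ] = int_0^t f(s)^2 ds.
Here f(s) = 7*exp(s)/4, so f(s)^2 = 49*exp(2*s)/16. Integrate:
  int_0^t (49*exp(2*s)/16) ds = 49*exp(2*t)/32 - 49/32.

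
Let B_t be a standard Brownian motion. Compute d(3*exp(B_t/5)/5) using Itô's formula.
d(3*exp(B_t/5)/5) = (3*exp(B_t/5)/250) dt + (3*exp(B_t/5)/25) dB_t

Itô's formula for f(B_t) gives d f(B_t) = f'(B_t) dB_t + (1/2) f''(B_t) dt. Compute derivatives of f(x) = 3*exp(x/5)/5:
  f'(x)  = 3*exp(x/5)/25
  f''(x) = 3*exp(x/5)/125
Substitute x = B_t and multiply the f'' term by 1/2:
  drift     = (1/2) * (3*exp(x/5)/125) evaluated at B_t = 3*exp(B_t/5)/250
  diffusion = (3*exp(x/5)/25) evaluated at B_t = 3*exp(B_t/5)/25
Therefore d(3*exp(B_t/5)/5) = (3*exp(B_t/5)/250) dt + (3*exp(B_t/5)/25) dB_t.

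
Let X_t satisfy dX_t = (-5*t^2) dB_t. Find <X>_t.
<X>_t = 5*t^5

For an Itô process dX_t = a(t) dt + b(t) dB_t, the quadratic variation is <X>_t = int_0^t b(s)^2 ds (the drift term does not contribute). Here b(s) = -5*s^2, so
  b(s)^2 = 25*s^4.
Integrating from 0 to t:
  <X>_t = int_0^t (25*s^4) ds = 5*t^5.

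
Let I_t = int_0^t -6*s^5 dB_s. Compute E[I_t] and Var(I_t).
E[I_t] = 0; Var(I_t) = 36*t^11/11

The Itô integral of a deterministic integrand f(s) has mean 0 because each increment f(s) * (B_{s+ds} - B_s) has mean 0. By the Itô isometry:
  Var( int_0^t f(s) dB_s ) = E[ (int_0^t f(s) dB_s)^2 ] = int_0^t f(s)^2 ds.
Here f(s) = -6*s^5, so f(s)^2 = 36*s^10. Integrate:
  int_0^t (36*s^10) ds = 36*t^11/11.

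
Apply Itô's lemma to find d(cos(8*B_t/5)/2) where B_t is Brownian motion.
d(cos(8*B_t/5)/2) = (-16*cos(8*B_t/5)/25) dt + (-4*sin(8*B_t/5)/5) dB_t

Itô's formula for f(B_t) gives d f(B_t) = f'(B_t) dB_t + (1/2) f''(B_t) dt. Compute derivatives of f(x) = cos(8*x/5)/2:
  f'(x)  = -4*sin(8*x/5)/5
  f''(x) = -32*cos(8*x/5)/25
Substitute x = B_t and multiply the f'' term by 1/2:
  drift     = (1/2) * (-32*cos(8*x/5)/25) evaluated at B_t = -16*cos(8*B_t/5)/25
  diffusion = (-4*sin(8*x/5)/5) evaluated at B_t = -4*sin(8*B_t/5)/5
Therefore d(cos(8*B_t/5)/2) = (-16*cos(8*B_t/5)/25) dt + (-4*sin(8*B_t/5)/5) dB_t.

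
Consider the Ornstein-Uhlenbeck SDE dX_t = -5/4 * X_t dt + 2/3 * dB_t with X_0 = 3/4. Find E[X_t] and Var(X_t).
E[X_t] = 3*exp(-5*t/4)/4; Var(X_t) = 8/45 - 8*exp(-5*t/2)/45

The OU SDE dX = -theta X dt + sigma dB admits the integrating factor exp(theta t): d(exp(theta t) X_t) = sigma exp(theta t) dB_t. Integrating from 0 to t:
  X_t = x_0 * exp(-theta t) + sigma * int_0^t exp(-theta (t-s)) dB_s.
The Itô integral has mean 0 and (by the Itô isometry) variance sigma^2 * int_0^t exp(-2 theta (t - s)) ds = sigma^2 * (1 - exp(-2 theta t)) / (2 theta).
With theta = 5/4, sigma = 2/3, x_0 = 3/4:
  E[X_t] = 3/4 * exp(-5/4 t) = 3*exp(-5*t/4)/4
  Var(X_t) = (2/3)^2 * (1 - exp(-2*5/4 t)) / (2 * 5/4) = 8/45 - 8*exp(-5*t/2)/45.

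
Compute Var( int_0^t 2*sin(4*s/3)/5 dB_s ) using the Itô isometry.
Var = 2*t/25 - 3*sin(4*t/3)*cos(4*t/3)/50

The Itô integral of a deterministic integrand f(s) has mean 0 because each increment f(s) * (B_{s+ds} - B_s) has mean 0. By the Itô isometry:
  Var( int_0^t f(s) dB_s ) = E[ (int_0^t f(s) dB_s)^2 ] = int_0^t f(s)^2 ds.
Here f(s) = 2*sin(4*s/3)/5, so f(s)^2 = 4*sin(4*s/3)^2/25. Integrate:
  int_0^t (4*sin(4*s/3)^2/25) ds = 2*t/25 - 3*sin(4*t/3)*cos(4*t/3)/50.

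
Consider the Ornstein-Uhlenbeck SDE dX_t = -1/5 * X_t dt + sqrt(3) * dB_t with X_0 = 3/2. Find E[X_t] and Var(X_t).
E[X_t] = 3*exp(-t/5)/2; Var(X_t) = 15/2 - 15*exp(-2*t/5)/2

The OU SDE dX = -theta X dt + sigma dB admits the integrating factor exp(theta t): d(exp(theta t) X_t) = sigma exp(theta t) dB_t. Integrating from 0 to t:
  X_t = x_0 * exp(-theta t) + sigma * int_0^t exp(-theta (t-s)) dB_s.
The Itô integral has mean 0 and (by the Itô isometry) variance sigma^2 * int_0^t exp(-2 theta (t - s)) ds = sigma^2 * (1 - exp(-2 theta t)) / (2 theta).
With theta = 1/5, sigma = sqrt(3), x_0 = 3/2:
  E[X_t] = 3/2 * exp(-1/5 t) = 3*exp(-t/5)/2
  Var(X_t) = (sqrt(3))^2 * (1 - exp(-2*1/5 t)) / (2 * 1/5) = 15/2 - 15*exp(-2*t/5)/2.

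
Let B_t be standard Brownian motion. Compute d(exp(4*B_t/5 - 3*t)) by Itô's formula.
d(exp(4*B_t/5 - 3*t)) = (-67*exp(4*B_t/5 - 3*t)/25) dt + (4*exp(4*B_t/5 - 3*t)/5) dB_t

Itô's formula for f(t, x): d f(t, B_t) = (f_t + (1/2) f_xx) dt + f_x dB_t. Compute partials of f(t, x) = exp(-3*t + 4*x/5):
  f_t(t,x)  = -3*exp(-3*t + 4*x/5)
  f_x(t,x)  = 4*exp(-3*t + 4*x/5)/5
  f_xx(t,x) = 16*exp(-3*t + 4*x/5)/25
Assemble drift = f_t + (1/2) f_xx = -67*exp(-3*t + 4*x/5)/25 and diffusion = f_x = 4*exp(-3*t + 4*x/5)/5. Substituting x = B_t:
  d(exp(4*B_t/5 - 3*t)) = (-67*exp(4*B_t/5 - 3*t)/25) dt + (4*exp(4*B_t/5 - 3*t)/5) dB_t.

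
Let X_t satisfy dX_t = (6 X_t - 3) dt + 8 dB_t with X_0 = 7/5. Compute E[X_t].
E[X_t] = 9*exp(6*t)/10 + 1/2

Taking expectations and using E[dB_t] = 0, the mean m(t) = E[X_t] satisfies the ODE m'(t) = a m(t) + b with m(0) = x_0. With a = 6, b = -3, x_0 = 7/5, the solution is
  m(t) = x_0 * exp(a t) + (b/a) * (exp(a t) - 1)
       = (7/5) * exp(6 t) + ((-3)/6) * (exp(6 t) - 1)
       = 9*exp(6*t)/10 + 1/2.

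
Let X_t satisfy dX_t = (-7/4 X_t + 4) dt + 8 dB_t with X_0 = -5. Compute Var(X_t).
Var(X_t) = 128/7 - 128*exp(-7*t/2)/7

The variance V(t) = Var(X_t) satisfies V'(t) = 2 a V(t) + c^2 with V(0) = 0 (drift coefficient is linear in X, diffusion is constant). With a = -7/4, c = 8, the solution is
  V(t) = (c^2 / (2 a)) * (exp(2 a t) - 1)
       = (8^2 / (2*(-7/4))) * (exp((-7/2) t) - 1)
       = 128/7 - 128*exp(-7*t/2)/7.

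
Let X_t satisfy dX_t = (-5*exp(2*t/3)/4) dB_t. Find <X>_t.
<X>_t = 75*exp(4*t/3)/64 - 75/64

For an Itô process dX_t = a(t) dt + b(t) dB_t, the quadratic variation is <X>_t = int_0^t b(s)^2 ds (the drift term does not contribute). Here b(s) = -5*exp(2*s/3)/4, so
  b(s)^2 = 25*exp(4*s/3)/16.
Integrating from 0 to t:
  <X>_t = int_0^t (25*exp(4*s/3)/16) ds = 75*exp(4*t/3)/64 - 75/64.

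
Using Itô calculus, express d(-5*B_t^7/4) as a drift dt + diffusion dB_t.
d(-5*B_t^7/4) = (-105*B_t^5/4) dt + (-35*B_t^6/4) dB_t

Itô's formula for f(B_t) gives d f(B_t) = f'(B_t) dB_t + (1/2) f''(B_t) dt. Compute derivatives of f(x) = -5*x^7/4:
  f'(x)  = -35*x^6/4
  f''(x) = -105*x^5/2
Substitute x = B_t and multiply the f'' term by 1/2:
  drift     = (1/2) * (-105*x^5/2) evaluated at B_t = -105*B_t^5/4
  diffusion = (-35*x^6/4) evaluated at B_t = -35*B_t^6/4
Therefore d(-5*B_t^7/4) = (-105*B_t^5/4) dt + (-35*B_t^6/4) dB_t.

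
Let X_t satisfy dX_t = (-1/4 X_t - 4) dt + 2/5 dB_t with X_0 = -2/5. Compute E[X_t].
E[X_t] = -16 + 78*exp(-t/4)/5

Taking expectations and using E[dB_t] = 0, the mean m(t) = E[X_t] satisfies the ODE m'(t) = a m(t) + b with m(0) = x_0. With a = -1/4, b = -4, x_0 = -2/5, the solution is
  m(t) = x_0 * exp(a t) + (b/a) * (exp(a t) - 1)
       = (-2/5) * exp((-1/4) t) + ((-4)/(-1/4)) * (exp((-1/4) t) - 1)
       = -16 + 78*exp(-t/4)/5.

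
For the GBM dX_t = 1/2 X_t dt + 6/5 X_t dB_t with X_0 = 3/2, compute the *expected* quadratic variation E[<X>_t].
E[<X>_t] = 81*exp(61*t/25)/61 - 81/61

<X>_t = int_0^t ((6/5) * X_s)^2 ds. Taking expectation inside the integral: E[<X>_t] = (6/5)^2 * int_0^t E[X_s^2] ds. For GBM, E[X_s^2] = x_0^2 * exp((2 mu + sigma^2) s). Integrating:
  E[<X>_t] = (6/5)^2 * (3/2)^2 * (exp((2*(1/2) + (6/5)^2) t) - 1) / (2*(1/2) + (6/5)^2)
           = (6/5)^2 * (3/2)^2 * (exp((61/25) t) - 1) / (61/25) = 81*exp(61*t/25)/61 - 81/61.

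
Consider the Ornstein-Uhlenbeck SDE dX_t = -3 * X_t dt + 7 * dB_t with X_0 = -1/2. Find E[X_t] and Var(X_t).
E[X_t] = -exp(-3*t)/2; Var(X_t) = 49/6 - 49*exp(-6*t)/6

The OU SDE dX = -theta X dt + sigma dB admits the integrating factor exp(theta t): d(exp(theta t) X_t) = sigma exp(theta t) dB_t. Integrating from 0 to t:
  X_t = x_0 * exp(-theta t) + sigma * int_0^t exp(-theta (t-s)) dB_s.
The Itô integral has mean 0 and (by the Itô isometry) variance sigma^2 * int_0^t exp(-2 theta (t - s)) ds = sigma^2 * (1 - exp(-2 theta t)) / (2 theta).
With theta = 3, sigma = 7, x_0 = -1/2:
  E[X_t] = -1/2 * exp(-3 t) = -exp(-3*t)/2
  Var(X_t) = (7)^2 * (1 - exp(-2*3 t)) / (2 * 3) = 49/6 - 49*exp(-6*t)/6.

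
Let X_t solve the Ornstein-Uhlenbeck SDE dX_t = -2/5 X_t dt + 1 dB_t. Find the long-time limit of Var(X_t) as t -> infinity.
lim Var(X_t) = 5/4

The OU SDE dX = -theta X dt + sigma dB admits the integrating factor exp(theta t): d(exp(theta t) X_t) = sigma exp(theta t) dB_t. Integrating from 0 to t gives X_t = x_0 * exp(-theta t) + sigma * int_0^t exp(-theta (t-s)) dB_s for any initial x_0. The Itô integral has variance (by the Itô isometry) sigma^2 * int_0^t exp(-2 theta (t - s)) ds = sigma^2 * (1 - exp(-2 theta t)) / (2 theta), independent of x_0.
With theta = 2/5, sigma = 1:
  Var(X_t) = (1)^2 * (1 - exp(-2*2/5 t)) / (2 * 2/5) = 5/4 - 5*exp(-4*t/5)/4.
As t -> infinity, exp(-2*2/5 t) -> 0, so the stationary variance is sigma^2 / (2 theta) = 5/4.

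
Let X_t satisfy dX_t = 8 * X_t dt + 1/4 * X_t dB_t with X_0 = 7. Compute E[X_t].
E[X_t] = 7*exp(8*t)

For GBM dX = mu X dt + sigma X dB with X_0 = x_0, apply Itô to Y = log X: dY = (mu - sigma^2/2) dt + sigma dB, so Y_t = log(x_0) + (mu - sigma^2/2) t + sigma B_t and hence X_t = x_0 * exp((mu - sigma^2/2) t + sigma B_t).
With mu = 8, sigma = 1/4, x_0 = 7, this gives:
  X_t = 7 * exp((255/32) * t + (1/4) * B_t).
Since sigma*B_t ~ Normal(0, sigma^2 t), E[exp(sigma*B_t)] = exp(sigma^2 t / 2); so E[X_t] = x_0 * exp((mu - sigma^2/2) t) * exp(sigma^2 t / 2) = x_0 * exp(mu t) = 7*exp(8*t).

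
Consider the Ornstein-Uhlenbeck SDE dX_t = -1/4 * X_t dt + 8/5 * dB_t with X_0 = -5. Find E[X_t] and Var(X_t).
E[X_t] = -5*exp(-t/4); Var(X_t) = 128/25 - 128*exp(-t/2)/25

The OU SDE dX = -theta X dt + sigma dB admits the integrating factor exp(theta t): d(exp(theta t) X_t) = sigma exp(theta t) dB_t. Integrating from 0 to t:
  X_t = x_0 * exp(-theta t) + sigma * int_0^t exp(-theta (t-s)) dB_s.
The Itô integral has mean 0 and (by the Itô isometry) variance sigma^2 * int_0^t exp(-2 theta (t - s)) ds = sigma^2 * (1 - exp(-2 theta t)) / (2 theta).
With theta = 1/4, sigma = 8/5, x_0 = -5:
  E[X_t] = -5 * exp(-1/4 t) = -5*exp(-t/4)
  Var(X_t) = (8/5)^2 * (1 - exp(-2*1/4 t)) / (2 * 1/4) = 128/25 - 128*exp(-t/2)/25.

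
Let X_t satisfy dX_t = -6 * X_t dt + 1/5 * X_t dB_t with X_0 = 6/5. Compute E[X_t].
E[X_t] = 6*exp(-6*t)/5

For GBM dX = mu X dt + sigma X dB with X_0 = x_0, apply Itô to Y = log X: dY = (mu - sigma^2/2) dt + sigma dB, so Y_t = log(x_0) + (mu - sigma^2/2) t + sigma B_t and hence X_t = x_0 * exp((mu - sigma^2/2) t + sigma B_t).
With mu = -6, sigma = 1/5, x_0 = 6/5, this gives:
  X_t = 6/5 * exp((-301/50) * t + (1/5) * B_t).
Since sigma*B_t ~ Normal(0, sigma^2 t), E[exp(sigma*B_t)] = exp(sigma^2 t / 2); so E[X_t] = x_0 * exp((mu - sigma^2/2) t) * exp(sigma^2 t / 2) = x_0 * exp(mu t) = 6*exp(-6*t)/5.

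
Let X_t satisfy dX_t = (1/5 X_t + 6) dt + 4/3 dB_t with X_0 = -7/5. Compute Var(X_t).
Var(X_t) = 40*exp(2*t/5)/9 - 40/9

The variance V(t) = Var(X_t) satisfies V'(t) = 2 a V(t) + c^2 with V(0) = 0 (drift coefficient is linear in X, diffusion is constant). With a = 1/5, c = 4/3, the solution is
  V(t) = (c^2 / (2 a)) * (exp(2 a t) - 1)
       = ((4/3)^2 / (2*(1/5))) * (exp((2/5) t) - 1)
       = 40*exp(2*t/5)/9 - 40/9.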